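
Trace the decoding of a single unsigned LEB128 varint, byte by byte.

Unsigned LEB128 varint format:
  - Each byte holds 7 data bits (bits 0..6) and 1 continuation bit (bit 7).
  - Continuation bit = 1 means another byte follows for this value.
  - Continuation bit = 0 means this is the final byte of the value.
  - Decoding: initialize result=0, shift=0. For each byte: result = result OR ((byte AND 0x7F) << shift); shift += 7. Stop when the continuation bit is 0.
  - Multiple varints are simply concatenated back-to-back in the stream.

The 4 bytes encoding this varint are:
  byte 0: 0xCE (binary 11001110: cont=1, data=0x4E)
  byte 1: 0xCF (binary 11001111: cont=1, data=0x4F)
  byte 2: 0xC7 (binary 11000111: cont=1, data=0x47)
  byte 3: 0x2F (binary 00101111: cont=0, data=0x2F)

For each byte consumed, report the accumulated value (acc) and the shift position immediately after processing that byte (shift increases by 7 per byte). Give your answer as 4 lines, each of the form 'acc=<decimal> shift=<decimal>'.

Answer: acc=78 shift=7
acc=10190 shift=14
acc=1173454 shift=21
acc=99739598 shift=28

Derivation:
byte 0=0xCE: payload=0x4E=78, contrib = 78<<0 = 78; acc -> 78, shift -> 7
byte 1=0xCF: payload=0x4F=79, contrib = 79<<7 = 10112; acc -> 10190, shift -> 14
byte 2=0xC7: payload=0x47=71, contrib = 71<<14 = 1163264; acc -> 1173454, shift -> 21
byte 3=0x2F: payload=0x2F=47, contrib = 47<<21 = 98566144; acc -> 99739598, shift -> 28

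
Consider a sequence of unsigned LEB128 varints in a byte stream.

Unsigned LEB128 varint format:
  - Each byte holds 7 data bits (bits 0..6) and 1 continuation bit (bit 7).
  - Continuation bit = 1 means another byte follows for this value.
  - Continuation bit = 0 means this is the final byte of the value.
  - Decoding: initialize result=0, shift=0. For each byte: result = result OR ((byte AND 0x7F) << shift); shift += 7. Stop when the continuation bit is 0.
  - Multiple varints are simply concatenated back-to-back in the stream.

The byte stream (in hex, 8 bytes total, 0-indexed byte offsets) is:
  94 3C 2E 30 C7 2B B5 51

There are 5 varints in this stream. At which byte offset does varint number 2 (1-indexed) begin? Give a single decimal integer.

Answer: 2

Derivation:
  byte[0]=0x94 cont=1 payload=0x14=20: acc |= 20<<0 -> acc=20 shift=7
  byte[1]=0x3C cont=0 payload=0x3C=60: acc |= 60<<7 -> acc=7700 shift=14 [end]
Varint 1: bytes[0:2] = 94 3C -> value 7700 (2 byte(s))
  byte[2]=0x2E cont=0 payload=0x2E=46: acc |= 46<<0 -> acc=46 shift=7 [end]
Varint 2: bytes[2:3] = 2E -> value 46 (1 byte(s))
  byte[3]=0x30 cont=0 payload=0x30=48: acc |= 48<<0 -> acc=48 shift=7 [end]
Varint 3: bytes[3:4] = 30 -> value 48 (1 byte(s))
  byte[4]=0xC7 cont=1 payload=0x47=71: acc |= 71<<0 -> acc=71 shift=7
  byte[5]=0x2B cont=0 payload=0x2B=43: acc |= 43<<7 -> acc=5575 shift=14 [end]
Varint 4: bytes[4:6] = C7 2B -> value 5575 (2 byte(s))
  byte[6]=0xB5 cont=1 payload=0x35=53: acc |= 53<<0 -> acc=53 shift=7
  byte[7]=0x51 cont=0 payload=0x51=81: acc |= 81<<7 -> acc=10421 shift=14 [end]
Varint 5: bytes[6:8] = B5 51 -> value 10421 (2 byte(s))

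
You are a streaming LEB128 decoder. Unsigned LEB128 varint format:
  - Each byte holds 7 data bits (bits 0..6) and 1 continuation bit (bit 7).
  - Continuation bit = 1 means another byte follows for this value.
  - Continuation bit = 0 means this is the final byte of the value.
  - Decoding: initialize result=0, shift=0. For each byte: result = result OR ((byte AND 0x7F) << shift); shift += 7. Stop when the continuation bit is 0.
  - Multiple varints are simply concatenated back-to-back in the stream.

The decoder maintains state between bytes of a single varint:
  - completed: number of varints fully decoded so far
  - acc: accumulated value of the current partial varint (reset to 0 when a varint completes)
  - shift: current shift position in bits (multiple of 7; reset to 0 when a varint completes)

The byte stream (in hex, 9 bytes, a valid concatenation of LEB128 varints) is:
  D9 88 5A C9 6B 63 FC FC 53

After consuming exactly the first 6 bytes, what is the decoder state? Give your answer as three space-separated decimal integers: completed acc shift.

Answer: 3 0 0

Derivation:
byte[0]=0xD9 cont=1 payload=0x59: acc |= 89<<0 -> completed=0 acc=89 shift=7
byte[1]=0x88 cont=1 payload=0x08: acc |= 8<<7 -> completed=0 acc=1113 shift=14
byte[2]=0x5A cont=0 payload=0x5A: varint #1 complete (value=1475673); reset -> completed=1 acc=0 shift=0
byte[3]=0xC9 cont=1 payload=0x49: acc |= 73<<0 -> completed=1 acc=73 shift=7
byte[4]=0x6B cont=0 payload=0x6B: varint #2 complete (value=13769); reset -> completed=2 acc=0 shift=0
byte[5]=0x63 cont=0 payload=0x63: varint #3 complete (value=99); reset -> completed=3 acc=0 shift=0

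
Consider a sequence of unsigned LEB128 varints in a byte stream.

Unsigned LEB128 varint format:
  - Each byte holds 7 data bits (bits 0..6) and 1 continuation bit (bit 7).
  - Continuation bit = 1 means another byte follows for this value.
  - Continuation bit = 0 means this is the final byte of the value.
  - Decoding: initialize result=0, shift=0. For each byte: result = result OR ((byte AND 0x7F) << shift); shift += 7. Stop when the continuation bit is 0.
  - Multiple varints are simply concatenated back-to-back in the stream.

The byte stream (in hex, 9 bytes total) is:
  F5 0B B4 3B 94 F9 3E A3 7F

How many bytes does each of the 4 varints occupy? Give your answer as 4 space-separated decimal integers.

Answer: 2 2 3 2

Derivation:
  byte[0]=0xF5 cont=1 payload=0x75=117: acc |= 117<<0 -> acc=117 shift=7
  byte[1]=0x0B cont=0 payload=0x0B=11: acc |= 11<<7 -> acc=1525 shift=14 [end]
Varint 1: bytes[0:2] = F5 0B -> value 1525 (2 byte(s))
  byte[2]=0xB4 cont=1 payload=0x34=52: acc |= 52<<0 -> acc=52 shift=7
  byte[3]=0x3B cont=0 payload=0x3B=59: acc |= 59<<7 -> acc=7604 shift=14 [end]
Varint 2: bytes[2:4] = B4 3B -> value 7604 (2 byte(s))
  byte[4]=0x94 cont=1 payload=0x14=20: acc |= 20<<0 -> acc=20 shift=7
  byte[5]=0xF9 cont=1 payload=0x79=121: acc |= 121<<7 -> acc=15508 shift=14
  byte[6]=0x3E cont=0 payload=0x3E=62: acc |= 62<<14 -> acc=1031316 shift=21 [end]
Varint 3: bytes[4:7] = 94 F9 3E -> value 1031316 (3 byte(s))
  byte[7]=0xA3 cont=1 payload=0x23=35: acc |= 35<<0 -> acc=35 shift=7
  byte[8]=0x7F cont=0 payload=0x7F=127: acc |= 127<<7 -> acc=16291 shift=14 [end]
Varint 4: bytes[7:9] = A3 7F -> value 16291 (2 byte(s))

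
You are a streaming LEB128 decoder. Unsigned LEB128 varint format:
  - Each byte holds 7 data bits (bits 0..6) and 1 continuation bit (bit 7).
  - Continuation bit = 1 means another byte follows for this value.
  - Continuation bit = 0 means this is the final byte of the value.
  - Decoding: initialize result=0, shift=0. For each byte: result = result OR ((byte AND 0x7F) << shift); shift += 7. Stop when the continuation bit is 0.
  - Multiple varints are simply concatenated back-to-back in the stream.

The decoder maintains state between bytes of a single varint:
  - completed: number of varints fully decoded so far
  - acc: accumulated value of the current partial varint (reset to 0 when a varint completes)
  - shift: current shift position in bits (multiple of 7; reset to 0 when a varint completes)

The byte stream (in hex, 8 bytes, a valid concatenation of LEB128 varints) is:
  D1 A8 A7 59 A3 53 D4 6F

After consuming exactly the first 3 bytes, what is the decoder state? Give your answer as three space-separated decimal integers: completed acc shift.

Answer: 0 644177 21

Derivation:
byte[0]=0xD1 cont=1 payload=0x51: acc |= 81<<0 -> completed=0 acc=81 shift=7
byte[1]=0xA8 cont=1 payload=0x28: acc |= 40<<7 -> completed=0 acc=5201 shift=14
byte[2]=0xA7 cont=1 payload=0x27: acc |= 39<<14 -> completed=0 acc=644177 shift=21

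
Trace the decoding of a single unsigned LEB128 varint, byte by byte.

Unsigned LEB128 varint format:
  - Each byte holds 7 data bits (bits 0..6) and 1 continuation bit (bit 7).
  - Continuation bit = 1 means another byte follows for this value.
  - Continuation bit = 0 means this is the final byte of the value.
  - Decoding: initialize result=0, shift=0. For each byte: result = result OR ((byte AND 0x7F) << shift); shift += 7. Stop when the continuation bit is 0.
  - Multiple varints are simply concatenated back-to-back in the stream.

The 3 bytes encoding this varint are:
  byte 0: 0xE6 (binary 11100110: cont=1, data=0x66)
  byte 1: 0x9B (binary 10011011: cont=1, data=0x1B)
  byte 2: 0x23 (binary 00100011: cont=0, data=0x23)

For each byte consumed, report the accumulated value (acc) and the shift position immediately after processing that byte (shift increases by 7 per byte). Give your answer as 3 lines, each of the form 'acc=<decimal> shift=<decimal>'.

Answer: acc=102 shift=7
acc=3558 shift=14
acc=576998 shift=21

Derivation:
byte 0=0xE6: payload=0x66=102, contrib = 102<<0 = 102; acc -> 102, shift -> 7
byte 1=0x9B: payload=0x1B=27, contrib = 27<<7 = 3456; acc -> 3558, shift -> 14
byte 2=0x23: payload=0x23=35, contrib = 35<<14 = 573440; acc -> 576998, shift -> 21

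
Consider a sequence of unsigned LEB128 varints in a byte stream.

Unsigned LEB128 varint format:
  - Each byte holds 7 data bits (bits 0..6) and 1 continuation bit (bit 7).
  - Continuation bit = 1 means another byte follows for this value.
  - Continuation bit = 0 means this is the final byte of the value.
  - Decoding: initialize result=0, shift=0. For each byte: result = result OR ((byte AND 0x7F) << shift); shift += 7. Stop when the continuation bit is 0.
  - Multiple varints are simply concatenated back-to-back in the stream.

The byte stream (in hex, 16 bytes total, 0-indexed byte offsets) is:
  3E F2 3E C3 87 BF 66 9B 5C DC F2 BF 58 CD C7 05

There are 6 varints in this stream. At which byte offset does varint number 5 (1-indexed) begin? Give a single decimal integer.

  byte[0]=0x3E cont=0 payload=0x3E=62: acc |= 62<<0 -> acc=62 shift=7 [end]
Varint 1: bytes[0:1] = 3E -> value 62 (1 byte(s))
  byte[1]=0xF2 cont=1 payload=0x72=114: acc |= 114<<0 -> acc=114 shift=7
  byte[2]=0x3E cont=0 payload=0x3E=62: acc |= 62<<7 -> acc=8050 shift=14 [end]
Varint 2: bytes[1:3] = F2 3E -> value 8050 (2 byte(s))
  byte[3]=0xC3 cont=1 payload=0x43=67: acc |= 67<<0 -> acc=67 shift=7
  byte[4]=0x87 cont=1 payload=0x07=7: acc |= 7<<7 -> acc=963 shift=14
  byte[5]=0xBF cont=1 payload=0x3F=63: acc |= 63<<14 -> acc=1033155 shift=21
  byte[6]=0x66 cont=0 payload=0x66=102: acc |= 102<<21 -> acc=214942659 shift=28 [end]
Varint 3: bytes[3:7] = C3 87 BF 66 -> value 214942659 (4 byte(s))
  byte[7]=0x9B cont=1 payload=0x1B=27: acc |= 27<<0 -> acc=27 shift=7
  byte[8]=0x5C cont=0 payload=0x5C=92: acc |= 92<<7 -> acc=11803 shift=14 [end]
Varint 4: bytes[7:9] = 9B 5C -> value 11803 (2 byte(s))
  byte[9]=0xDC cont=1 payload=0x5C=92: acc |= 92<<0 -> acc=92 shift=7
  byte[10]=0xF2 cont=1 payload=0x72=114: acc |= 114<<7 -> acc=14684 shift=14
  byte[11]=0xBF cont=1 payload=0x3F=63: acc |= 63<<14 -> acc=1046876 shift=21
  byte[12]=0x58 cont=0 payload=0x58=88: acc |= 88<<21 -> acc=185596252 shift=28 [end]
Varint 5: bytes[9:13] = DC F2 BF 58 -> value 185596252 (4 byte(s))
  byte[13]=0xCD cont=1 payload=0x4D=77: acc |= 77<<0 -> acc=77 shift=7
  byte[14]=0xC7 cont=1 payload=0x47=71: acc |= 71<<7 -> acc=9165 shift=14
  byte[15]=0x05 cont=0 payload=0x05=5: acc |= 5<<14 -> acc=91085 shift=21 [end]
Varint 6: bytes[13:16] = CD C7 05 -> value 91085 (3 byte(s))

Answer: 9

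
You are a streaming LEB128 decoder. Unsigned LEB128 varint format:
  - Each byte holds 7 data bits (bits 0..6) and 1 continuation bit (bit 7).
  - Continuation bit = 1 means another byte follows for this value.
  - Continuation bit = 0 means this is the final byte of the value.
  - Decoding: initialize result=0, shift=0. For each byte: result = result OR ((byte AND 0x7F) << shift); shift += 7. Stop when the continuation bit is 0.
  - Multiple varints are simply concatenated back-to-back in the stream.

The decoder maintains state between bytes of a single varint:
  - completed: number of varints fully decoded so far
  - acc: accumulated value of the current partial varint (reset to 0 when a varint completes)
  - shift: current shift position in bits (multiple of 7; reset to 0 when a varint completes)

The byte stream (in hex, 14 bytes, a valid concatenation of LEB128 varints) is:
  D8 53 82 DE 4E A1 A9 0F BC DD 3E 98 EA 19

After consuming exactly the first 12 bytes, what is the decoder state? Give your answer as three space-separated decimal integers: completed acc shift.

byte[0]=0xD8 cont=1 payload=0x58: acc |= 88<<0 -> completed=0 acc=88 shift=7
byte[1]=0x53 cont=0 payload=0x53: varint #1 complete (value=10712); reset -> completed=1 acc=0 shift=0
byte[2]=0x82 cont=1 payload=0x02: acc |= 2<<0 -> completed=1 acc=2 shift=7
byte[3]=0xDE cont=1 payload=0x5E: acc |= 94<<7 -> completed=1 acc=12034 shift=14
byte[4]=0x4E cont=0 payload=0x4E: varint #2 complete (value=1289986); reset -> completed=2 acc=0 shift=0
byte[5]=0xA1 cont=1 payload=0x21: acc |= 33<<0 -> completed=2 acc=33 shift=7
byte[6]=0xA9 cont=1 payload=0x29: acc |= 41<<7 -> completed=2 acc=5281 shift=14
byte[7]=0x0F cont=0 payload=0x0F: varint #3 complete (value=251041); reset -> completed=3 acc=0 shift=0
byte[8]=0xBC cont=1 payload=0x3C: acc |= 60<<0 -> completed=3 acc=60 shift=7
byte[9]=0xDD cont=1 payload=0x5D: acc |= 93<<7 -> completed=3 acc=11964 shift=14
byte[10]=0x3E cont=0 payload=0x3E: varint #4 complete (value=1027772); reset -> completed=4 acc=0 shift=0
byte[11]=0x98 cont=1 payload=0x18: acc |= 24<<0 -> completed=4 acc=24 shift=7

Answer: 4 24 7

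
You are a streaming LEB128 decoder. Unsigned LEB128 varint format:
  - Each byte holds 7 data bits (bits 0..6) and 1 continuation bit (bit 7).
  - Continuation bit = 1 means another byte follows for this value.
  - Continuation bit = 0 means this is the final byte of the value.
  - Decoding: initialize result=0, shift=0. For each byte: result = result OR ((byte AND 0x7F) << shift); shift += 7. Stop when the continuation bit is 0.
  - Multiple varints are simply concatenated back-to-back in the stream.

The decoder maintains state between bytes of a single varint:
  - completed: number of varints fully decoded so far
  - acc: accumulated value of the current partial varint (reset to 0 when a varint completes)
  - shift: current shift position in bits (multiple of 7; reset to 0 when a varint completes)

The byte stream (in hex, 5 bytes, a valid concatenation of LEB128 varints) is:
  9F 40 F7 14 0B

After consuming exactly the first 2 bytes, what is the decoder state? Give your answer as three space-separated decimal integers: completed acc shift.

byte[0]=0x9F cont=1 payload=0x1F: acc |= 31<<0 -> completed=0 acc=31 shift=7
byte[1]=0x40 cont=0 payload=0x40: varint #1 complete (value=8223); reset -> completed=1 acc=0 shift=0

Answer: 1 0 0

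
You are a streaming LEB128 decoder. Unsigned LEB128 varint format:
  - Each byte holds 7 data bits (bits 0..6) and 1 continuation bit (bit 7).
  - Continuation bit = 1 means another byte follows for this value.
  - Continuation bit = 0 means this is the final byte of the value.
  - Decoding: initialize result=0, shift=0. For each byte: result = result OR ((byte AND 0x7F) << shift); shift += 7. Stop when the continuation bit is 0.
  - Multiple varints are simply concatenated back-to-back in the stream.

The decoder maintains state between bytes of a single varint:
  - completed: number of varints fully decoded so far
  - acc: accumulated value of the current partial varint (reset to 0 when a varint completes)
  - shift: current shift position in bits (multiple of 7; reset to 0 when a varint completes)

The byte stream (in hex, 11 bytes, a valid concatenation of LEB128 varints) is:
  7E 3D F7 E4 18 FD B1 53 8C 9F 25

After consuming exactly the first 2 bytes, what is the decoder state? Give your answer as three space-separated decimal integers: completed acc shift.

byte[0]=0x7E cont=0 payload=0x7E: varint #1 complete (value=126); reset -> completed=1 acc=0 shift=0
byte[1]=0x3D cont=0 payload=0x3D: varint #2 complete (value=61); reset -> completed=2 acc=0 shift=0

Answer: 2 0 0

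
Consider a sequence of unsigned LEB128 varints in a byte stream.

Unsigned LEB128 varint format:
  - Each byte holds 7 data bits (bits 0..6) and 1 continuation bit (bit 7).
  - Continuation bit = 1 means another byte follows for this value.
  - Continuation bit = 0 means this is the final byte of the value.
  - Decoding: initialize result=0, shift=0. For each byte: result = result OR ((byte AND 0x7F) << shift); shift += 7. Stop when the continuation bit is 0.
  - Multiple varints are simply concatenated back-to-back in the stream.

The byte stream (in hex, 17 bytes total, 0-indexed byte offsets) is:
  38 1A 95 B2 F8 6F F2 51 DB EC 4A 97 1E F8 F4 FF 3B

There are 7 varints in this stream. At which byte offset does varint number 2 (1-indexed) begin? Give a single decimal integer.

  byte[0]=0x38 cont=0 payload=0x38=56: acc |= 56<<0 -> acc=56 shift=7 [end]
Varint 1: bytes[0:1] = 38 -> value 56 (1 byte(s))
  byte[1]=0x1A cont=0 payload=0x1A=26: acc |= 26<<0 -> acc=26 shift=7 [end]
Varint 2: bytes[1:2] = 1A -> value 26 (1 byte(s))
  byte[2]=0x95 cont=1 payload=0x15=21: acc |= 21<<0 -> acc=21 shift=7
  byte[3]=0xB2 cont=1 payload=0x32=50: acc |= 50<<7 -> acc=6421 shift=14
  byte[4]=0xF8 cont=1 payload=0x78=120: acc |= 120<<14 -> acc=1972501 shift=21
  byte[5]=0x6F cont=0 payload=0x6F=111: acc |= 111<<21 -> acc=234756373 shift=28 [end]
Varint 3: bytes[2:6] = 95 B2 F8 6F -> value 234756373 (4 byte(s))
  byte[6]=0xF2 cont=1 payload=0x72=114: acc |= 114<<0 -> acc=114 shift=7
  byte[7]=0x51 cont=0 payload=0x51=81: acc |= 81<<7 -> acc=10482 shift=14 [end]
Varint 4: bytes[6:8] = F2 51 -> value 10482 (2 byte(s))
  byte[8]=0xDB cont=1 payload=0x5B=91: acc |= 91<<0 -> acc=91 shift=7
  byte[9]=0xEC cont=1 payload=0x6C=108: acc |= 108<<7 -> acc=13915 shift=14
  byte[10]=0x4A cont=0 payload=0x4A=74: acc |= 74<<14 -> acc=1226331 shift=21 [end]
Varint 5: bytes[8:11] = DB EC 4A -> value 1226331 (3 byte(s))
  byte[11]=0x97 cont=1 payload=0x17=23: acc |= 23<<0 -> acc=23 shift=7
  byte[12]=0x1E cont=0 payload=0x1E=30: acc |= 30<<7 -> acc=3863 shift=14 [end]
Varint 6: bytes[11:13] = 97 1E -> value 3863 (2 byte(s))
  byte[13]=0xF8 cont=1 payload=0x78=120: acc |= 120<<0 -> acc=120 shift=7
  byte[14]=0xF4 cont=1 payload=0x74=116: acc |= 116<<7 -> acc=14968 shift=14
  byte[15]=0xFF cont=1 payload=0x7F=127: acc |= 127<<14 -> acc=2095736 shift=21
  byte[16]=0x3B cont=0 payload=0x3B=59: acc |= 59<<21 -> acc=125827704 shift=28 [end]
Varint 7: bytes[13:17] = F8 F4 FF 3B -> value 125827704 (4 byte(s))

Answer: 1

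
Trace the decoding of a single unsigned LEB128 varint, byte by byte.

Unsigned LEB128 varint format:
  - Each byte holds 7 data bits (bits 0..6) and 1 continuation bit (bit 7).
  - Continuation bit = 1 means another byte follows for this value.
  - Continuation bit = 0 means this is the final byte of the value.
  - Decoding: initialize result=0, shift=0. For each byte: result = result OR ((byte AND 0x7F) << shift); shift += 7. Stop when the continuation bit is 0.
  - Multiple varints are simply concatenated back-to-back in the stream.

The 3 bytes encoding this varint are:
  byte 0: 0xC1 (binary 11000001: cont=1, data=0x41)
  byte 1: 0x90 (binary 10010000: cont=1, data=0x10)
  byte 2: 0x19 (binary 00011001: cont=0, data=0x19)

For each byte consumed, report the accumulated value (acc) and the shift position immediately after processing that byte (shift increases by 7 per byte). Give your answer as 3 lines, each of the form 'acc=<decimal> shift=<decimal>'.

Answer: acc=65 shift=7
acc=2113 shift=14
acc=411713 shift=21

Derivation:
byte 0=0xC1: payload=0x41=65, contrib = 65<<0 = 65; acc -> 65, shift -> 7
byte 1=0x90: payload=0x10=16, contrib = 16<<7 = 2048; acc -> 2113, shift -> 14
byte 2=0x19: payload=0x19=25, contrib = 25<<14 = 409600; acc -> 411713, shift -> 21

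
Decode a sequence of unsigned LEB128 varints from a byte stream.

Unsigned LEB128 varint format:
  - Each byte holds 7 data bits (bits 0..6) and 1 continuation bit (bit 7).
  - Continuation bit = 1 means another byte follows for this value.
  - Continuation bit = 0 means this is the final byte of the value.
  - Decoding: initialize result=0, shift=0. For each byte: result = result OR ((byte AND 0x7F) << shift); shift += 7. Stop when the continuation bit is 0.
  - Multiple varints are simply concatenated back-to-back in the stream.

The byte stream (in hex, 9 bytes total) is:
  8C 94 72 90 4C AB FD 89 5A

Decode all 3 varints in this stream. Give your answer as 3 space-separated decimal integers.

Answer: 1870348 9744 188907179

Derivation:
  byte[0]=0x8C cont=1 payload=0x0C=12: acc |= 12<<0 -> acc=12 shift=7
  byte[1]=0x94 cont=1 payload=0x14=20: acc |= 20<<7 -> acc=2572 shift=14
  byte[2]=0x72 cont=0 payload=0x72=114: acc |= 114<<14 -> acc=1870348 shift=21 [end]
Varint 1: bytes[0:3] = 8C 94 72 -> value 1870348 (3 byte(s))
  byte[3]=0x90 cont=1 payload=0x10=16: acc |= 16<<0 -> acc=16 shift=7
  byte[4]=0x4C cont=0 payload=0x4C=76: acc |= 76<<7 -> acc=9744 shift=14 [end]
Varint 2: bytes[3:5] = 90 4C -> value 9744 (2 byte(s))
  byte[5]=0xAB cont=1 payload=0x2B=43: acc |= 43<<0 -> acc=43 shift=7
  byte[6]=0xFD cont=1 payload=0x7D=125: acc |= 125<<7 -> acc=16043 shift=14
  byte[7]=0x89 cont=1 payload=0x09=9: acc |= 9<<14 -> acc=163499 shift=21
  byte[8]=0x5A cont=0 payload=0x5A=90: acc |= 90<<21 -> acc=188907179 shift=28 [end]
Varint 3: bytes[5:9] = AB FD 89 5A -> value 188907179 (4 byte(s))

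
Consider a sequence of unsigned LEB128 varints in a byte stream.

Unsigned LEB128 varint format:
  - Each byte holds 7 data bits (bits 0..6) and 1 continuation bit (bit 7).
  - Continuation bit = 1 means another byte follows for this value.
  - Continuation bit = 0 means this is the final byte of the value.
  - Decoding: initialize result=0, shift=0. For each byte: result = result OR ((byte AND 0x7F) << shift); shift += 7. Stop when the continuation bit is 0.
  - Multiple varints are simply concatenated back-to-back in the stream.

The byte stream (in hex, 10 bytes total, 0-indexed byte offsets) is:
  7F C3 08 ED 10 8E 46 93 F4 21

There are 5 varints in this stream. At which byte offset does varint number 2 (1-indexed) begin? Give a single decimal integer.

  byte[0]=0x7F cont=0 payload=0x7F=127: acc |= 127<<0 -> acc=127 shift=7 [end]
Varint 1: bytes[0:1] = 7F -> value 127 (1 byte(s))
  byte[1]=0xC3 cont=1 payload=0x43=67: acc |= 67<<0 -> acc=67 shift=7
  byte[2]=0x08 cont=0 payload=0x08=8: acc |= 8<<7 -> acc=1091 shift=14 [end]
Varint 2: bytes[1:3] = C3 08 -> value 1091 (2 byte(s))
  byte[3]=0xED cont=1 payload=0x6D=109: acc |= 109<<0 -> acc=109 shift=7
  byte[4]=0x10 cont=0 payload=0x10=16: acc |= 16<<7 -> acc=2157 shift=14 [end]
Varint 3: bytes[3:5] = ED 10 -> value 2157 (2 byte(s))
  byte[5]=0x8E cont=1 payload=0x0E=14: acc |= 14<<0 -> acc=14 shift=7
  byte[6]=0x46 cont=0 payload=0x46=70: acc |= 70<<7 -> acc=8974 shift=14 [end]
Varint 4: bytes[5:7] = 8E 46 -> value 8974 (2 byte(s))
  byte[7]=0x93 cont=1 payload=0x13=19: acc |= 19<<0 -> acc=19 shift=7
  byte[8]=0xF4 cont=1 payload=0x74=116: acc |= 116<<7 -> acc=14867 shift=14
  byte[9]=0x21 cont=0 payload=0x21=33: acc |= 33<<14 -> acc=555539 shift=21 [end]
Varint 5: bytes[7:10] = 93 F4 21 -> value 555539 (3 byte(s))

Answer: 1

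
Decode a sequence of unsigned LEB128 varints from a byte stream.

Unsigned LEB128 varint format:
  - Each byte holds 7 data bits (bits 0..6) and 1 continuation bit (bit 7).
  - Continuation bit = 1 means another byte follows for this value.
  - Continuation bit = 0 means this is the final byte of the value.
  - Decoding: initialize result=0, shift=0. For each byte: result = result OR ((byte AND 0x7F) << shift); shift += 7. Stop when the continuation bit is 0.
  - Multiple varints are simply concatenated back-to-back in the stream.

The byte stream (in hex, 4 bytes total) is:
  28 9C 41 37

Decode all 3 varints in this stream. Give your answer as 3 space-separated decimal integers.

  byte[0]=0x28 cont=0 payload=0x28=40: acc |= 40<<0 -> acc=40 shift=7 [end]
Varint 1: bytes[0:1] = 28 -> value 40 (1 byte(s))
  byte[1]=0x9C cont=1 payload=0x1C=28: acc |= 28<<0 -> acc=28 shift=7
  byte[2]=0x41 cont=0 payload=0x41=65: acc |= 65<<7 -> acc=8348 shift=14 [end]
Varint 2: bytes[1:3] = 9C 41 -> value 8348 (2 byte(s))
  byte[3]=0x37 cont=0 payload=0x37=55: acc |= 55<<0 -> acc=55 shift=7 [end]
Varint 3: bytes[3:4] = 37 -> value 55 (1 byte(s))

Answer: 40 8348 55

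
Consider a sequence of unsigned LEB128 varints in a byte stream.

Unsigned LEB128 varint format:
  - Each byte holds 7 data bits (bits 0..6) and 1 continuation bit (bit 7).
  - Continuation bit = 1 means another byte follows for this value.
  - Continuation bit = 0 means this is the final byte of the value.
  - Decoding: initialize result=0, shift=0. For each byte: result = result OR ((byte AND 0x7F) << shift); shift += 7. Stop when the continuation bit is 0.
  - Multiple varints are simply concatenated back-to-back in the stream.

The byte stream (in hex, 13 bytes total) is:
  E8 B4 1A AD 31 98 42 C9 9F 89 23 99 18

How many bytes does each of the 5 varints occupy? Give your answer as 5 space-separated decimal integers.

Answer: 3 2 2 4 2

Derivation:
  byte[0]=0xE8 cont=1 payload=0x68=104: acc |= 104<<0 -> acc=104 shift=7
  byte[1]=0xB4 cont=1 payload=0x34=52: acc |= 52<<7 -> acc=6760 shift=14
  byte[2]=0x1A cont=0 payload=0x1A=26: acc |= 26<<14 -> acc=432744 shift=21 [end]
Varint 1: bytes[0:3] = E8 B4 1A -> value 432744 (3 byte(s))
  byte[3]=0xAD cont=1 payload=0x2D=45: acc |= 45<<0 -> acc=45 shift=7
  byte[4]=0x31 cont=0 payload=0x31=49: acc |= 49<<7 -> acc=6317 shift=14 [end]
Varint 2: bytes[3:5] = AD 31 -> value 6317 (2 byte(s))
  byte[5]=0x98 cont=1 payload=0x18=24: acc |= 24<<0 -> acc=24 shift=7
  byte[6]=0x42 cont=0 payload=0x42=66: acc |= 66<<7 -> acc=8472 shift=14 [end]
Varint 3: bytes[5:7] = 98 42 -> value 8472 (2 byte(s))
  byte[7]=0xC9 cont=1 payload=0x49=73: acc |= 73<<0 -> acc=73 shift=7
  byte[8]=0x9F cont=1 payload=0x1F=31: acc |= 31<<7 -> acc=4041 shift=14
  byte[9]=0x89 cont=1 payload=0x09=9: acc |= 9<<14 -> acc=151497 shift=21
  byte[10]=0x23 cont=0 payload=0x23=35: acc |= 35<<21 -> acc=73551817 shift=28 [end]
Varint 4: bytes[7:11] = C9 9F 89 23 -> value 73551817 (4 byte(s))
  byte[11]=0x99 cont=1 payload=0x19=25: acc |= 25<<0 -> acc=25 shift=7
  byte[12]=0x18 cont=0 payload=0x18=24: acc |= 24<<7 -> acc=3097 shift=14 [end]
Varint 5: bytes[11:13] = 99 18 -> value 3097 (2 byte(s))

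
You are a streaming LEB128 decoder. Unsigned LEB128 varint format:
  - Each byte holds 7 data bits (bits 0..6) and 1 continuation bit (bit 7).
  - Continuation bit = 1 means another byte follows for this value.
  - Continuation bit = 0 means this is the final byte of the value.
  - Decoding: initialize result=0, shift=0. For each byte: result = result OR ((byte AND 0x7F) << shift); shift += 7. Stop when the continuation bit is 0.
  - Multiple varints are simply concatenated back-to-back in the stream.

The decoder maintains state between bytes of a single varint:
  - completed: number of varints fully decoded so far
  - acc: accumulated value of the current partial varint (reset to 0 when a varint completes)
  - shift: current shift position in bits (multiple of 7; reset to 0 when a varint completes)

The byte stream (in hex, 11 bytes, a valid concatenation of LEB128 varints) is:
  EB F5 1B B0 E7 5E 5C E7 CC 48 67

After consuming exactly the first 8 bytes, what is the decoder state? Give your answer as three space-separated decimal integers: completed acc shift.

byte[0]=0xEB cont=1 payload=0x6B: acc |= 107<<0 -> completed=0 acc=107 shift=7
byte[1]=0xF5 cont=1 payload=0x75: acc |= 117<<7 -> completed=0 acc=15083 shift=14
byte[2]=0x1B cont=0 payload=0x1B: varint #1 complete (value=457451); reset -> completed=1 acc=0 shift=0
byte[3]=0xB0 cont=1 payload=0x30: acc |= 48<<0 -> completed=1 acc=48 shift=7
byte[4]=0xE7 cont=1 payload=0x67: acc |= 103<<7 -> completed=1 acc=13232 shift=14
byte[5]=0x5E cont=0 payload=0x5E: varint #2 complete (value=1553328); reset -> completed=2 acc=0 shift=0
byte[6]=0x5C cont=0 payload=0x5C: varint #3 complete (value=92); reset -> completed=3 acc=0 shift=0
byte[7]=0xE7 cont=1 payload=0x67: acc |= 103<<0 -> completed=3 acc=103 shift=7

Answer: 3 103 7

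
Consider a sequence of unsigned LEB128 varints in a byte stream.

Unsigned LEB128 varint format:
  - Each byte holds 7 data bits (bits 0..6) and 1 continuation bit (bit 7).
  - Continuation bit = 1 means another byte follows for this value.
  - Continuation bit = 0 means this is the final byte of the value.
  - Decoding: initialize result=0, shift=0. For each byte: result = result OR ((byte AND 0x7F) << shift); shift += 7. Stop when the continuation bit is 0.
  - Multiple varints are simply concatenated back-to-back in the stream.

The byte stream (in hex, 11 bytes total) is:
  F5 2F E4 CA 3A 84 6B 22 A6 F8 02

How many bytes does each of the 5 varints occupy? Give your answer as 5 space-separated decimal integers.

  byte[0]=0xF5 cont=1 payload=0x75=117: acc |= 117<<0 -> acc=117 shift=7
  byte[1]=0x2F cont=0 payload=0x2F=47: acc |= 47<<7 -> acc=6133 shift=14 [end]
Varint 1: bytes[0:2] = F5 2F -> value 6133 (2 byte(s))
  byte[2]=0xE4 cont=1 payload=0x64=100: acc |= 100<<0 -> acc=100 shift=7
  byte[3]=0xCA cont=1 payload=0x4A=74: acc |= 74<<7 -> acc=9572 shift=14
  byte[4]=0x3A cont=0 payload=0x3A=58: acc |= 58<<14 -> acc=959844 shift=21 [end]
Varint 2: bytes[2:5] = E4 CA 3A -> value 959844 (3 byte(s))
  byte[5]=0x84 cont=1 payload=0x04=4: acc |= 4<<0 -> acc=4 shift=7
  byte[6]=0x6B cont=0 payload=0x6B=107: acc |= 107<<7 -> acc=13700 shift=14 [end]
Varint 3: bytes[5:7] = 84 6B -> value 13700 (2 byte(s))
  byte[7]=0x22 cont=0 payload=0x22=34: acc |= 34<<0 -> acc=34 shift=7 [end]
Varint 4: bytes[7:8] = 22 -> value 34 (1 byte(s))
  byte[8]=0xA6 cont=1 payload=0x26=38: acc |= 38<<0 -> acc=38 shift=7
  byte[9]=0xF8 cont=1 payload=0x78=120: acc |= 120<<7 -> acc=15398 shift=14
  byte[10]=0x02 cont=0 payload=0x02=2: acc |= 2<<14 -> acc=48166 shift=21 [end]
Varint 5: bytes[8:11] = A6 F8 02 -> value 48166 (3 byte(s))

Answer: 2 3 2 1 3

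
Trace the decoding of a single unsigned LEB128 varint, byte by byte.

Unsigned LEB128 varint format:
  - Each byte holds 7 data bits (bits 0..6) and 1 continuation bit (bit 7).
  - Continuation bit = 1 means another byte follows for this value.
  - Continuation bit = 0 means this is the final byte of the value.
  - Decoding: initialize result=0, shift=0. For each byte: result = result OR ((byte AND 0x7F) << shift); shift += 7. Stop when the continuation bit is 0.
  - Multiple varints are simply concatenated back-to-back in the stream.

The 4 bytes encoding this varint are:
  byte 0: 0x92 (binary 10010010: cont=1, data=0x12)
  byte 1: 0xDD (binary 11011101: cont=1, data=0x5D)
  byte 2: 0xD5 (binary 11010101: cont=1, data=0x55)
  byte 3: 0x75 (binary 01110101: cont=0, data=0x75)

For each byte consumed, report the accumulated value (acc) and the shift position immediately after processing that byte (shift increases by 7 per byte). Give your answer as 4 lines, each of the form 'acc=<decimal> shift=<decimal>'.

byte 0=0x92: payload=0x12=18, contrib = 18<<0 = 18; acc -> 18, shift -> 7
byte 1=0xDD: payload=0x5D=93, contrib = 93<<7 = 11904; acc -> 11922, shift -> 14
byte 2=0xD5: payload=0x55=85, contrib = 85<<14 = 1392640; acc -> 1404562, shift -> 21
byte 3=0x75: payload=0x75=117, contrib = 117<<21 = 245366784; acc -> 246771346, shift -> 28

Answer: acc=18 shift=7
acc=11922 shift=14
acc=1404562 shift=21
acc=246771346 shift=28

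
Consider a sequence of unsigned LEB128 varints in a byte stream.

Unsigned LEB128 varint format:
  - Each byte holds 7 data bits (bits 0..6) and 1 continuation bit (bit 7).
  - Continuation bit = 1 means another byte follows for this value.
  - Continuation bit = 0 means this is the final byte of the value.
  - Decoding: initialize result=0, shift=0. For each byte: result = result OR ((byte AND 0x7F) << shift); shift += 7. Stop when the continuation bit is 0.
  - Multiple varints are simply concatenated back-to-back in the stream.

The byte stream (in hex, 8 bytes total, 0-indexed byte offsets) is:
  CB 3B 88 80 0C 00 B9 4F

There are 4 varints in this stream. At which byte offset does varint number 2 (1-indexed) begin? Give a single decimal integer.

  byte[0]=0xCB cont=1 payload=0x4B=75: acc |= 75<<0 -> acc=75 shift=7
  byte[1]=0x3B cont=0 payload=0x3B=59: acc |= 59<<7 -> acc=7627 shift=14 [end]
Varint 1: bytes[0:2] = CB 3B -> value 7627 (2 byte(s))
  byte[2]=0x88 cont=1 payload=0x08=8: acc |= 8<<0 -> acc=8 shift=7
  byte[3]=0x80 cont=1 payload=0x00=0: acc |= 0<<7 -> acc=8 shift=14
  byte[4]=0x0C cont=0 payload=0x0C=12: acc |= 12<<14 -> acc=196616 shift=21 [end]
Varint 2: bytes[2:5] = 88 80 0C -> value 196616 (3 byte(s))
  byte[5]=0x00 cont=0 payload=0x00=0: acc |= 0<<0 -> acc=0 shift=7 [end]
Varint 3: bytes[5:6] = 00 -> value 0 (1 byte(s))
  byte[6]=0xB9 cont=1 payload=0x39=57: acc |= 57<<0 -> acc=57 shift=7
  byte[7]=0x4F cont=0 payload=0x4F=79: acc |= 79<<7 -> acc=10169 shift=14 [end]
Varint 4: bytes[6:8] = B9 4F -> value 10169 (2 byte(s))

Answer: 2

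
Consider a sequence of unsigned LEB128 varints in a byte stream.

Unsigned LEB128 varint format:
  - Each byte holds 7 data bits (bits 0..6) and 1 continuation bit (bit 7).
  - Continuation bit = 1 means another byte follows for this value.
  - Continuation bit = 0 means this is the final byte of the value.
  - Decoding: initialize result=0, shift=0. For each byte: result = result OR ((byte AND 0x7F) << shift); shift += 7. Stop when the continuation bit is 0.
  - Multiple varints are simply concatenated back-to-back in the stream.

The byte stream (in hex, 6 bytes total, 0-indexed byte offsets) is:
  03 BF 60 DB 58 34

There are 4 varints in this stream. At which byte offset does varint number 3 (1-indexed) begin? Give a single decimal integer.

Answer: 3

Derivation:
  byte[0]=0x03 cont=0 payload=0x03=3: acc |= 3<<0 -> acc=3 shift=7 [end]
Varint 1: bytes[0:1] = 03 -> value 3 (1 byte(s))
  byte[1]=0xBF cont=1 payload=0x3F=63: acc |= 63<<0 -> acc=63 shift=7
  byte[2]=0x60 cont=0 payload=0x60=96: acc |= 96<<7 -> acc=12351 shift=14 [end]
Varint 2: bytes[1:3] = BF 60 -> value 12351 (2 byte(s))
  byte[3]=0xDB cont=1 payload=0x5B=91: acc |= 91<<0 -> acc=91 shift=7
  byte[4]=0x58 cont=0 payload=0x58=88: acc |= 88<<7 -> acc=11355 shift=14 [end]
Varint 3: bytes[3:5] = DB 58 -> value 11355 (2 byte(s))
  byte[5]=0x34 cont=0 payload=0x34=52: acc |= 52<<0 -> acc=52 shift=7 [end]
Varint 4: bytes[5:6] = 34 -> value 52 (1 byte(s))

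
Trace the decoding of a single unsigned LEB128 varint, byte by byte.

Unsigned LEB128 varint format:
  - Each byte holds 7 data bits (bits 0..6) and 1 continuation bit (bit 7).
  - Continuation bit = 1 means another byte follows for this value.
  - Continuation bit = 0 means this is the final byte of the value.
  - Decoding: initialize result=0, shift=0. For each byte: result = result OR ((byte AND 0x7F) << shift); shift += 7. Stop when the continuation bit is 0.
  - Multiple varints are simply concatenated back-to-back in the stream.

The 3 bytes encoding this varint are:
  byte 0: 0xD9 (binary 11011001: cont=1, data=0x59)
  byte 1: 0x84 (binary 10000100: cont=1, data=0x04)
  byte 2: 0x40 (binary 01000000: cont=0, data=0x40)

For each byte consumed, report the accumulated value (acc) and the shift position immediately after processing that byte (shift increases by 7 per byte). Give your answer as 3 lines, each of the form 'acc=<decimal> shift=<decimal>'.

Answer: acc=89 shift=7
acc=601 shift=14
acc=1049177 shift=21

Derivation:
byte 0=0xD9: payload=0x59=89, contrib = 89<<0 = 89; acc -> 89, shift -> 7
byte 1=0x84: payload=0x04=4, contrib = 4<<7 = 512; acc -> 601, shift -> 14
byte 2=0x40: payload=0x40=64, contrib = 64<<14 = 1048576; acc -> 1049177, shift -> 21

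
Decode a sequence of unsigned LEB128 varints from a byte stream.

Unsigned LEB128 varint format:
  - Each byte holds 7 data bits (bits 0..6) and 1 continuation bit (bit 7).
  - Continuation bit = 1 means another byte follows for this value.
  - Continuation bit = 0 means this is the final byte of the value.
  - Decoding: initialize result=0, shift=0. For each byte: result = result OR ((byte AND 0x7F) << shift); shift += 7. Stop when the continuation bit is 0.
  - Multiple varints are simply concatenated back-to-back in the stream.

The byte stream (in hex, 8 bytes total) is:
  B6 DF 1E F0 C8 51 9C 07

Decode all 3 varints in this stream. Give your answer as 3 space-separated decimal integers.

Answer: 503734 1336432 924

Derivation:
  byte[0]=0xB6 cont=1 payload=0x36=54: acc |= 54<<0 -> acc=54 shift=7
  byte[1]=0xDF cont=1 payload=0x5F=95: acc |= 95<<7 -> acc=12214 shift=14
  byte[2]=0x1E cont=0 payload=0x1E=30: acc |= 30<<14 -> acc=503734 shift=21 [end]
Varint 1: bytes[0:3] = B6 DF 1E -> value 503734 (3 byte(s))
  byte[3]=0xF0 cont=1 payload=0x70=112: acc |= 112<<0 -> acc=112 shift=7
  byte[4]=0xC8 cont=1 payload=0x48=72: acc |= 72<<7 -> acc=9328 shift=14
  byte[5]=0x51 cont=0 payload=0x51=81: acc |= 81<<14 -> acc=1336432 shift=21 [end]
Varint 2: bytes[3:6] = F0 C8 51 -> value 1336432 (3 byte(s))
  byte[6]=0x9C cont=1 payload=0x1C=28: acc |= 28<<0 -> acc=28 shift=7
  byte[7]=0x07 cont=0 payload=0x07=7: acc |= 7<<7 -> acc=924 shift=14 [end]
Varint 3: bytes[6:8] = 9C 07 -> value 924 (2 byte(s))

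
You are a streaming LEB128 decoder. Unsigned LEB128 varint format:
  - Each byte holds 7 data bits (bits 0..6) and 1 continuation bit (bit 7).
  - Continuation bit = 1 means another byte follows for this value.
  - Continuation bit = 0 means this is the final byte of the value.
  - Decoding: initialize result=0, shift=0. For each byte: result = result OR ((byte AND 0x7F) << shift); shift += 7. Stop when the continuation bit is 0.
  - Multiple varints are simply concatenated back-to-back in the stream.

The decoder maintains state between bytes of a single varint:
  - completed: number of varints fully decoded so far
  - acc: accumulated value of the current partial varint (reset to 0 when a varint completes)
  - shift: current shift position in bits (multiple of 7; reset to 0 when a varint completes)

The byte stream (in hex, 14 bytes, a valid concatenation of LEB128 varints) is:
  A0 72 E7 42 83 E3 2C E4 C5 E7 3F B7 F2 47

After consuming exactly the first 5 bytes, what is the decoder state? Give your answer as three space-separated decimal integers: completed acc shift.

Answer: 2 3 7

Derivation:
byte[0]=0xA0 cont=1 payload=0x20: acc |= 32<<0 -> completed=0 acc=32 shift=7
byte[1]=0x72 cont=0 payload=0x72: varint #1 complete (value=14624); reset -> completed=1 acc=0 shift=0
byte[2]=0xE7 cont=1 payload=0x67: acc |= 103<<0 -> completed=1 acc=103 shift=7
byte[3]=0x42 cont=0 payload=0x42: varint #2 complete (value=8551); reset -> completed=2 acc=0 shift=0
byte[4]=0x83 cont=1 payload=0x03: acc |= 3<<0 -> completed=2 acc=3 shift=7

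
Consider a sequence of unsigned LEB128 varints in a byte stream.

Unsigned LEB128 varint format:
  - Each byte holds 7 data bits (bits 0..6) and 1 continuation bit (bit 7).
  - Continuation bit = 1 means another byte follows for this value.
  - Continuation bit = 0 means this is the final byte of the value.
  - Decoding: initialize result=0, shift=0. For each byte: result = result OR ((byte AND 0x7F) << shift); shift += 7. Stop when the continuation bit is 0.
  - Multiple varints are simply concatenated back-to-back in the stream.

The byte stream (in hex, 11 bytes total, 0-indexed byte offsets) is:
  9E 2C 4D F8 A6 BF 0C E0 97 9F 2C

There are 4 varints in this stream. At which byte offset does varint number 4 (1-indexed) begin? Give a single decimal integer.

  byte[0]=0x9E cont=1 payload=0x1E=30: acc |= 30<<0 -> acc=30 shift=7
  byte[1]=0x2C cont=0 payload=0x2C=44: acc |= 44<<7 -> acc=5662 shift=14 [end]
Varint 1: bytes[0:2] = 9E 2C -> value 5662 (2 byte(s))
  byte[2]=0x4D cont=0 payload=0x4D=77: acc |= 77<<0 -> acc=77 shift=7 [end]
Varint 2: bytes[2:3] = 4D -> value 77 (1 byte(s))
  byte[3]=0xF8 cont=1 payload=0x78=120: acc |= 120<<0 -> acc=120 shift=7
  byte[4]=0xA6 cont=1 payload=0x26=38: acc |= 38<<7 -> acc=4984 shift=14
  byte[5]=0xBF cont=1 payload=0x3F=63: acc |= 63<<14 -> acc=1037176 shift=21
  byte[6]=0x0C cont=0 payload=0x0C=12: acc |= 12<<21 -> acc=26203000 shift=28 [end]
Varint 3: bytes[3:7] = F8 A6 BF 0C -> value 26203000 (4 byte(s))
  byte[7]=0xE0 cont=1 payload=0x60=96: acc |= 96<<0 -> acc=96 shift=7
  byte[8]=0x97 cont=1 payload=0x17=23: acc |= 23<<7 -> acc=3040 shift=14
  byte[9]=0x9F cont=1 payload=0x1F=31: acc |= 31<<14 -> acc=510944 shift=21
  byte[10]=0x2C cont=0 payload=0x2C=44: acc |= 44<<21 -> acc=92785632 shift=28 [end]
Varint 4: bytes[7:11] = E0 97 9F 2C -> value 92785632 (4 byte(s))

Answer: 7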